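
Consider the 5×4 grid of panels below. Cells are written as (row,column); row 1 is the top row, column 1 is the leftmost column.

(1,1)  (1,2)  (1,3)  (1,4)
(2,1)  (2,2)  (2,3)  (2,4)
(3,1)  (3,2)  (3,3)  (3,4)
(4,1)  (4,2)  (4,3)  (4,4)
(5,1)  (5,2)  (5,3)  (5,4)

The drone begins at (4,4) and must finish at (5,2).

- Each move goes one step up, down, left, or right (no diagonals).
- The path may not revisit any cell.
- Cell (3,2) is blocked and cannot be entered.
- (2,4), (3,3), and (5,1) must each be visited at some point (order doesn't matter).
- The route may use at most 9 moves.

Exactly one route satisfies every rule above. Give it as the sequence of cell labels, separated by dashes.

(4,4) - (3,4) - (2,4) - (2,3) - (3,3) - (4,3) - (4,2) - (4,1) - (5,1) - (5,2)

Any route must reach (2,4), (3,3), and (5,1) and still end at (5,2) within 9 moves, so the order of the required stops is forced.
Route from (4,4): 2× up (reaching (2,4)), left to (2,3), 2× down (reaching (4,3)), 2× left (reaching (4,1)), down to (5,1), right to (5,2) — 9 moves in all.
Check: all required cells visited; 9 ≤ 9 moves.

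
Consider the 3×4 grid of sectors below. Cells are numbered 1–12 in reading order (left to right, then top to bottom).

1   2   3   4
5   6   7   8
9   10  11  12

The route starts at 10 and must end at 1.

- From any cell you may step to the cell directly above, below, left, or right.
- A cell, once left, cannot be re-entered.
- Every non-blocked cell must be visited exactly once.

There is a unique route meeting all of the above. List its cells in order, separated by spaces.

Need to visit all 12 open cells exactly once, starting at 10 and ending at 1.
Route from 10: left 1 to 9, up 1 to 5, right 2 to 7, down 1 to 11, right 1 to 12, up 2 to 4, left 3 to 1 — 11 moves in all.
Check: all 12 open cells covered.

10 9 5 6 7 11 12 8 4 3 2 1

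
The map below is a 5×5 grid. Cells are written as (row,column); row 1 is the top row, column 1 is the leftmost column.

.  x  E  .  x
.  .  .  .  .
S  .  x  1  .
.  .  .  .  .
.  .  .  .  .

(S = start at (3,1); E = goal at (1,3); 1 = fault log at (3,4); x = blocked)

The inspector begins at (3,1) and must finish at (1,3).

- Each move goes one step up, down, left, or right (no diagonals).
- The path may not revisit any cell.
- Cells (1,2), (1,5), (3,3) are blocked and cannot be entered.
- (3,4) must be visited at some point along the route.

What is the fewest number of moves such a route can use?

8

Any route passes through (3,4) somewhere between (3,1) and (1,3). Summing Manhattan distances along the two legs ((3,1) → (3,4) → (1,3)) gives a lower bound of 3 + 3 = 6 moves.
That bound ignores the blocked cells. Measuring each leg by the fewest moves that actually steer around them ((3,1)→(3,4): 5; (3,4)→(1,3): 3) raises the lower bound to 8.
A route of 8 moves exists: (3,1) → (4,1) → (4,2) → (4,3) → (4,4) → (3,4) → (2,4) → (1,4) → (1,3).
Since 8 matches that lower bound, it is optimal.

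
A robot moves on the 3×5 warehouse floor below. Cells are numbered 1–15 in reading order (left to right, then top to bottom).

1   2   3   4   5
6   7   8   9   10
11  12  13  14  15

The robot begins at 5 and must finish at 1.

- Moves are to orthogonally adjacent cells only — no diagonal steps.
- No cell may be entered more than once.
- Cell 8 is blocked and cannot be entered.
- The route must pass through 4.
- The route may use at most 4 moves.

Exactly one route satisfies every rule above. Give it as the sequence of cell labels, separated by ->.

The 4-move cap with required stops at 4 leaves no slack for detours.
Route from 5: 4× left (reaching 1) — 4 moves in all.
Check: all required cells visited; 4 ≤ 4 moves.

5 -> 4 -> 3 -> 2 -> 1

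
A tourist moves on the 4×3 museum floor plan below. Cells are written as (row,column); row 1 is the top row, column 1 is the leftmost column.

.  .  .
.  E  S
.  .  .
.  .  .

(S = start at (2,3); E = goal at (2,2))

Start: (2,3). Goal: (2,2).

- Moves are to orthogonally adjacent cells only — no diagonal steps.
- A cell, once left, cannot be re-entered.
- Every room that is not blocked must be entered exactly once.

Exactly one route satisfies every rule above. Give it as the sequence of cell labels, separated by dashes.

Need to visit all 12 open cells exactly once, starting at (2,3) and ending at (2,2).
Cell (4,3) has only two open neighbours ((3,3) and (4,2)), so the path must pass straight through it: one of those is the cell it's entered from and the other is where it exits.
Route from (2,3): up to (1,3), 2× left (reaching (1,1)), 3× down (reaching (4,1)), 2× right (reaching (4,3)), up to (3,3), left to (3,2), up to (2,2) — 11 moves in all.
Check: all 12 open cells covered.

(2,3) - (1,3) - (1,2) - (1,1) - (2,1) - (3,1) - (4,1) - (4,2) - (4,3) - (3,3) - (3,2) - (2,2)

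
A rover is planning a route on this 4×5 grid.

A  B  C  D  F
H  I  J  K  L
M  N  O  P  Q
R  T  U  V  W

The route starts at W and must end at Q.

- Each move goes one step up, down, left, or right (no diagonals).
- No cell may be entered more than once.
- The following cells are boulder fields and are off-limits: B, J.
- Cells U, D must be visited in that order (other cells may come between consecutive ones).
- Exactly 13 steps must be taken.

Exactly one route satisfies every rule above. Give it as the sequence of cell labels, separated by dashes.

W - V - U - T - R - M - N - O - P - K - D - F - L - Q

The waypoints must appear in the order U, D, with no cell reused.
Route from W: left 4 to R, up 1 to M, right 3 to P, up 2 to D, right 1 to F, down 2 to Q — 13 moves in all.
Check: order respected (U at step 2, D at step 10); 13 moves as required.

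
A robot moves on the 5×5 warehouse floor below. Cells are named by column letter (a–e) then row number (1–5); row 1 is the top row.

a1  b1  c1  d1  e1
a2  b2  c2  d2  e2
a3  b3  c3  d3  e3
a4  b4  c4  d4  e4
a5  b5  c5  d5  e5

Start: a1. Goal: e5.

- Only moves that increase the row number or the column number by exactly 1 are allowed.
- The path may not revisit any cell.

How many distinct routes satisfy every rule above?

70

A right/down-only route from a1 to e5 makes exactly 4 down-moves and 4 right-moves in some order.
With no other constraints that would be C(8,4) = 70 routes.
That gives 70 routes.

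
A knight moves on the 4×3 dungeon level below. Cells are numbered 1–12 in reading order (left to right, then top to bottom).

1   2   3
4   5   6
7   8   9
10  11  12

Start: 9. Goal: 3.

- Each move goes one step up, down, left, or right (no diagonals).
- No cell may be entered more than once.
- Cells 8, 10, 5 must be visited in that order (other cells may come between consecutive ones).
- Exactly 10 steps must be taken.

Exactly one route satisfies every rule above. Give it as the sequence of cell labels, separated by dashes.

The waypoints must appear in the order 8, 10, 5, with no cell reused.
Route from 9: left 1 to 8, down 1 to 11, left 1 to 10, up 3 to 1, right 1 to 2, down 1 to 5, right 1 to 6, up 1 to 3 — 10 moves in all.
Check: order respected (8 at step 1, 10 at step 3, 5 at step 8); 10 moves as required.

9 - 8 - 11 - 10 - 7 - 4 - 1 - 2 - 5 - 6 - 3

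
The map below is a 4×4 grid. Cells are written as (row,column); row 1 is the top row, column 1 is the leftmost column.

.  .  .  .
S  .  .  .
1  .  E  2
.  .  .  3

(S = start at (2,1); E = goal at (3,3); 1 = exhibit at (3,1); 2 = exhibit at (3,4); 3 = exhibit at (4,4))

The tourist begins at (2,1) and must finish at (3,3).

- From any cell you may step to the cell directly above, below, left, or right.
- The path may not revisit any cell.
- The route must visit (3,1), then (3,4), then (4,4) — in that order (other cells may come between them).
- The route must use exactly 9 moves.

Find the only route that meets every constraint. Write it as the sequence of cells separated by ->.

The waypoints must appear in the order (3,1), (3,4), (4,4), with no cell reused.
Route from (2,1): down to (3,1), right to (3,2), up to (2,2), 2× right (reaching (2,4)), 2× down (reaching (4,4)), left to (4,3), up to (3,3) — 9 moves in all.
Check: order respected (1 at step 1, 2 at step 6, 3 at step 7); 9 moves as required.

(2,1) -> (3,1) -> (3,2) -> (2,2) -> (2,3) -> (2,4) -> (3,4) -> (4,4) -> (4,3) -> (3,3)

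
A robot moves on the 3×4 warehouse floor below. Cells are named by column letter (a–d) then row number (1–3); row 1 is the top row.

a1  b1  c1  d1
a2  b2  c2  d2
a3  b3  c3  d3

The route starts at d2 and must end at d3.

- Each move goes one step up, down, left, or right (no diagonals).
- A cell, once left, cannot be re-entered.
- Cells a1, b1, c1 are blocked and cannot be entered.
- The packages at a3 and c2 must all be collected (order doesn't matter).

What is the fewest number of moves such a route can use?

Any route passes through a3 and c2 in some order between d2 and d3. Summing Manhattan distances along each leg and taking the cheapest ordering (d2 → c2 → a3 → d3) gives a lower bound of 1 + 3 + 3 = 7 moves.
A route of 7 moves achieves this: d2 → c2 → b2 → a2 → a3 → b3 → c3 → d3.
Since 7 matches the lower bound, it is optimal.

7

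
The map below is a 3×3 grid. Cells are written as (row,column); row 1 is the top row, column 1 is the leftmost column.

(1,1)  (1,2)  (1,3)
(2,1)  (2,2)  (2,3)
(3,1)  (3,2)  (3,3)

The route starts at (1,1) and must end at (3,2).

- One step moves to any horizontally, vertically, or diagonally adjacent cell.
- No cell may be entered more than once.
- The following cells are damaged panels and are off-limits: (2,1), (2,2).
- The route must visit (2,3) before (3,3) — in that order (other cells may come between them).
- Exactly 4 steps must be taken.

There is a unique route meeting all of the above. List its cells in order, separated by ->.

(1,1) -> (1,2) -> (2,3) -> (3,3) -> (3,2)

The waypoints must appear in the order (2,3), (3,3), with no cell reused.
Route from (1,1): right 1 to (1,2), down-right 1 to (2,3), down 1 to (3,3), left 1 to (3,2) — 4 moves in all.
Check: order respected ((2,3) at step 2, (3,3) at step 3); 4 moves as required.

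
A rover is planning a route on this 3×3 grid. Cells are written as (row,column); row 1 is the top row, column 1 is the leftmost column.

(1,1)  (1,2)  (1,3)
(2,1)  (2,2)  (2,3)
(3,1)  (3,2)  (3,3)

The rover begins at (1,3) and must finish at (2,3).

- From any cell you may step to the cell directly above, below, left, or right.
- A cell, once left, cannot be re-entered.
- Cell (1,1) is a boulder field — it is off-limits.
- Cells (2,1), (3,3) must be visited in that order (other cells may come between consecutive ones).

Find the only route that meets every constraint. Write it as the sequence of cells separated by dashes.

(1,3) - (1,2) - (2,2) - (2,1) - (3,1) - (3,2) - (3,3) - (2,3)

The waypoints must appear in the order (2,1), (3,3), with no cell reused.
Route from (1,3): left 1 to (1,2), down 1 to (2,2), left 1 to (2,1), down 1 to (3,1), right 2 to (3,3), up 1 to (2,3) — 7 moves in all.
Check: order respected ((2,1) at step 3, (3,3) at step 6).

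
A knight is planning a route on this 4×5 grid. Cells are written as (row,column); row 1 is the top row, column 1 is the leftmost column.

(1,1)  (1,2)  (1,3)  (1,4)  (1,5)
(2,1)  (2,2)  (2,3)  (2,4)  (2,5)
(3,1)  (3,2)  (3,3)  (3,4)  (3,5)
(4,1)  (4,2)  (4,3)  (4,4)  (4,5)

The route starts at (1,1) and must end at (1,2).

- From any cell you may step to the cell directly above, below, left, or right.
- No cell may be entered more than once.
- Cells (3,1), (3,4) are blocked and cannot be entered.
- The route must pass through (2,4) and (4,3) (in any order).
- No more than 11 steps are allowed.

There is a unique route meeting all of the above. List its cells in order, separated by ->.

Any route must reach (2,4) and (4,3) and still end at (1,2) within 11 moves, so the order of the required stops is forced.
Route from (1,1): down 1 to (2,1), right 1 to (2,2), down 2 to (4,2), right 1 to (4,3), up 2 to (2,3), right 1 to (2,4), up 1 to (1,4), left 2 to (1,2) — 11 moves in all.
Check: all required cells visited; 11 ≤ 11 moves.

(1,1) -> (2,1) -> (2,2) -> (3,2) -> (4,2) -> (4,3) -> (3,3) -> (2,3) -> (2,4) -> (1,4) -> (1,3) -> (1,2)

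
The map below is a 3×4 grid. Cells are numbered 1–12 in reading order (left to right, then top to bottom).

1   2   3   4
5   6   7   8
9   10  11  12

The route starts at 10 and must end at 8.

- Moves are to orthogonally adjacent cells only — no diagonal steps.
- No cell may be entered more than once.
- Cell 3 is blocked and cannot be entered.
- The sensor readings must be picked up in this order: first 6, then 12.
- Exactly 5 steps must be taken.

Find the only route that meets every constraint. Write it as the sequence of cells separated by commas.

10, 6, 7, 11, 12, 8

The waypoints must appear in the order 6, 12, with no cell reused.
Route from 10: up to 6, right to 7, down to 11, right to 12, up to 8 — 5 moves in all.
Check: order respected (6 at step 1, 12 at step 4); 5 moves as required.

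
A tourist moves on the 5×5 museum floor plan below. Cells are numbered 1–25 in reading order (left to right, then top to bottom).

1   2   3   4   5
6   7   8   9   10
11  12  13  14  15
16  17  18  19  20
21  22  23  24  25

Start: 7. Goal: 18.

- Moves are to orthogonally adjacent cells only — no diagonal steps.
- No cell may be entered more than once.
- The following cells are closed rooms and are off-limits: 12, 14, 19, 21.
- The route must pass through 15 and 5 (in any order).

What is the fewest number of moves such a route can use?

Any route passes through 15 and 5 in some order between 7 and 18. Summing Manhattan distances along each leg and taking the cheapest ordering (7 → 5 → 15 → 18) gives a lower bound of 4 + 2 + 3 = 9 moves.
That bound ignores the blocked cells. Measuring each leg by the fewest moves that actually steer around them (7→5: 4; 5→15: 2; 15→18: 5) raises the lower bound to 11.
A route of 11 moves exists: 7 → 2 → 3 → 4 → 5 → 10 → 15 → 20 → 25 → 24 → 23 → 18.
Since 11 matches that lower bound, it is optimal.

11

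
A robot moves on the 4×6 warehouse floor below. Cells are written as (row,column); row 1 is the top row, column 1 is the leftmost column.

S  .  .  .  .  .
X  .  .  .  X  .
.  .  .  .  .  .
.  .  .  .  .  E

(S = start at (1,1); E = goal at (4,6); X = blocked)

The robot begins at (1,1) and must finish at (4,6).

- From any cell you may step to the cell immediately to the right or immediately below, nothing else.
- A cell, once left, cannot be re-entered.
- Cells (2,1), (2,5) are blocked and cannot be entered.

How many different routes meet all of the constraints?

23

A right/down-only route from (1,1) to (4,6) makes exactly 3 down-moves and 5 right-moves in some order.
With no other constraints that would be C(8,3) = 56 routes.
Subtract routes through each blocked cell (inclusion–exclusion for overlaps): − through (2,1): 21 − through (2,5): 15 + through (2,1)&(2,5): 3 → 23.
That gives 23 routes.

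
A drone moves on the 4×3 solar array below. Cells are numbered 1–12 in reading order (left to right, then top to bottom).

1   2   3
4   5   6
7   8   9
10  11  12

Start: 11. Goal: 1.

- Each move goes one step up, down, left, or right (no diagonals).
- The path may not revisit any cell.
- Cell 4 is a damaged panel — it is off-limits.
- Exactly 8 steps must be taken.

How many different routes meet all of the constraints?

4

Need simple routes of exactly 8 moves from 11 to 1 (Manhattan distance 4, so 2 moves are spent on a detour and 2 undoing it).
Enumerating: 11 10 7 8 5 6 3 2 1 | 11 10 7 8 9 6 3 2 1 | 11 10 7 8 9 6 5 2 1 | 11 12 9 8 5 6 3 2 1.
That gives 4 routes.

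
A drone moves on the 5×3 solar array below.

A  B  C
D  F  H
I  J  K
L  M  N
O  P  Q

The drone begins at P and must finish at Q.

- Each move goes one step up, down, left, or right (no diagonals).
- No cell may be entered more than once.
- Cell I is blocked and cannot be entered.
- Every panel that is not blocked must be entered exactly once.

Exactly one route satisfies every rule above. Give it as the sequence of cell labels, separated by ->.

P -> O -> L -> M -> J -> F -> D -> A -> B -> C -> H -> K -> N -> Q

Need to visit all 14 open cells exactly once, starting at P and ending at Q.
Route from P: left 1 to O, up 1 to L, right 1 to M, up 2 to F, left 1 to D, up 1 to A, right 2 to C, down 4 to Q — 13 moves in all.
Check: all 14 open cells covered.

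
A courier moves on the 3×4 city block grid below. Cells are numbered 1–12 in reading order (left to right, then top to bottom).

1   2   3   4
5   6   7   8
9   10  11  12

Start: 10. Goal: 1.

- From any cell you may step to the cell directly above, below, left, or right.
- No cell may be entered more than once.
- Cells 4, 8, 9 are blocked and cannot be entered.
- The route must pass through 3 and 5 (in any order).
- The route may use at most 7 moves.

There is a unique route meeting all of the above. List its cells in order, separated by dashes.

Any route must reach 3 and 5 and still end at 1 within 7 moves, so the order of the required stops is forced.
Route from 10: right to 11, 2× up (reaching 3), left to 2, down to 6, left to 5, up to 1 — 7 moves in all.
Check: all required cells visited; 7 ≤ 7 moves.

10 - 11 - 7 - 3 - 2 - 6 - 5 - 1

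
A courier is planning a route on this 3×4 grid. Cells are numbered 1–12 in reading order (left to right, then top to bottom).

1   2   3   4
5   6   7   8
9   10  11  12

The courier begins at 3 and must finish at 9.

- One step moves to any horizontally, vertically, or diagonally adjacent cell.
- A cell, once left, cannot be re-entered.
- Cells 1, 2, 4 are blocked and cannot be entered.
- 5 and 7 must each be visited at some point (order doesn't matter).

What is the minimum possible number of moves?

4

Any route passes through 5 and 7 in some order between 3 and 9. Summing Chebyshev distances along each leg and taking the cheapest ordering (3 → 7 → 5 → 9) gives a lower bound of 1 + 2 + 1 = 4 moves.
A route of 4 moves achieves this: 3 → 7 → 6 → 5 → 9.
Since 4 matches the lower bound, it is optimal.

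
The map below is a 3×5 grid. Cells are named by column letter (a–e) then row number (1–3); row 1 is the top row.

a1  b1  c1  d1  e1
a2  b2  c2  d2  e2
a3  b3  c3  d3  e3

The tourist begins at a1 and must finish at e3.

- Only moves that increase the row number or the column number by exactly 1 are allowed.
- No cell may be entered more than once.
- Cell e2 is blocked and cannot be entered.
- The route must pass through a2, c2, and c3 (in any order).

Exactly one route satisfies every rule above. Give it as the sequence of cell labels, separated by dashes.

Moves only go right or down, so the column and row indices never decrease.
Route from a1: down to a2, 2× right (reaching c2), down to c3, 2× right (reaching e3) — 6 moves in all.
Check: all required cells visited.

a1 - a2 - b2 - c2 - c3 - d3 - e3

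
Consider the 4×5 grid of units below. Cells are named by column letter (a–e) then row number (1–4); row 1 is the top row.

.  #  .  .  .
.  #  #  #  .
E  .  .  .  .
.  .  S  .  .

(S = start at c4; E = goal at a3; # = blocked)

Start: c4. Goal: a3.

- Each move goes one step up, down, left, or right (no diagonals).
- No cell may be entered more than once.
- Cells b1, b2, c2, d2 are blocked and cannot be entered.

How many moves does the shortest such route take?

3

The Manhattan distance from c4 to a3 is |4−3| + |3−1| = 3, so at least 3 moves are needed.
A route of 3 moves achieves this: c4 → c3 → b3 → a3.
Since 3 matches the lower bound, it is optimal.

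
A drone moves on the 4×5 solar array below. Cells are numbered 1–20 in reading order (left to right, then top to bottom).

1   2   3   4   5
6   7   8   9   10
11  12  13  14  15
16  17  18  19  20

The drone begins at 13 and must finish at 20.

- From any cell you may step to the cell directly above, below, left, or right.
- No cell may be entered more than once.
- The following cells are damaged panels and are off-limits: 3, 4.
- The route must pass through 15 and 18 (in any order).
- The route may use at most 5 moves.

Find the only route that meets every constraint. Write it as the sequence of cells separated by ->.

13 -> 18 -> 19 -> 14 -> 15 -> 20

Any route must reach 15 and 18 and still end at 20 within 5 moves, so the order of the required stops is forced.
Route from 13: down to 18, right to 19, up to 14, right to 15, down to 20 — 5 moves in all.
Check: all required cells visited; 5 ≤ 5 moves.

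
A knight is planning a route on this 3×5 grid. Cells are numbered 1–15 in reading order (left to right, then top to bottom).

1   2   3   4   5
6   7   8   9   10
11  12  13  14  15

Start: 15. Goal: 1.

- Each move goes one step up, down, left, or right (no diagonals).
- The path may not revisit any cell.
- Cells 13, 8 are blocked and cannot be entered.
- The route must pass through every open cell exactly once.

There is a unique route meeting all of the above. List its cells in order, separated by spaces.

Need to visit all 13 open cells exactly once, starting at 15 and ending at 1.
Cell 3 has only two open neighbours (2 and 4), so the path must pass straight through it: one of those is the cell it's entered from and the other is where it exits.
Route from 15: left 1 to 14, up 1 to 9, right 1 to 10, up 1 to 5, left 3 to 2, down 2 to 12, left 1 to 11, up 2 to 1 — 12 moves in all.
Check: all 13 open cells covered.

15 14 9 10 5 4 3 2 7 12 11 6 1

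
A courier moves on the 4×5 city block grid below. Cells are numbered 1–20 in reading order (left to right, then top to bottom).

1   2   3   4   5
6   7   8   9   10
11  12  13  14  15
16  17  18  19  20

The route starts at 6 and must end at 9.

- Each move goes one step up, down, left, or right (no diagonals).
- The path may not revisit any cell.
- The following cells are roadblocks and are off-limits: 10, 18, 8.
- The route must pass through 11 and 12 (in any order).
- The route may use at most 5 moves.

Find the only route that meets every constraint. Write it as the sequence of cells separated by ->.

6 -> 11 -> 12 -> 13 -> 14 -> 9

Any route must reach 11 and 12 and still end at 9 within 5 moves, so the order of the required stops is forced.
Route from 6: down to 11, 3× right (reaching 14), up to 9 — 5 moves in all.
Check: all required cells visited; 5 ≤ 5 moves.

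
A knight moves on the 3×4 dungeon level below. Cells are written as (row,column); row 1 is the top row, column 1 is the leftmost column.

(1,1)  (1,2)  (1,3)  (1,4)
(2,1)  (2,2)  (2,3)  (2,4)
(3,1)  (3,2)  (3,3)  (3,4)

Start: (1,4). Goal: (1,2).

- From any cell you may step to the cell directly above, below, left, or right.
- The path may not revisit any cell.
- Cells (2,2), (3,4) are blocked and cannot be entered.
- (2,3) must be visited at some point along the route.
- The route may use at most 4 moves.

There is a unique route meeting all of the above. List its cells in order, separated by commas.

(1,4), (2,4), (2,3), (1,3), (1,2)

The 4-move cap with required stops at (2,3) leaves no slack for detours.
Route from (1,4): down 1 to (2,4), left 1 to (2,3), up 1 to (1,3), left 1 to (1,2) — 4 moves in all.
Check: all required cells visited; 4 ≤ 4 moves.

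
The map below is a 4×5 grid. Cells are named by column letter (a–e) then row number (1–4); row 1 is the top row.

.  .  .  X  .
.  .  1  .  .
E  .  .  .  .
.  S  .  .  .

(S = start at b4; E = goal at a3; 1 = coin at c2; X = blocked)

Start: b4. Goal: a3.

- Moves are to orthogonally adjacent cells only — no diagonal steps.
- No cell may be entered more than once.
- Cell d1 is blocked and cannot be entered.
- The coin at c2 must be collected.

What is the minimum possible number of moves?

Any route passes through c2 somewhere between b4 and a3. Summing Manhattan distances along the two legs (b4 → c2 → a3) gives a lower bound of 3 + 3 = 6 moves.
A route of 6 moves achieves this: b4 → b3 → c3 → c2 → b2 → a2 → a3.
Since 6 matches the lower bound, it is optimal.

6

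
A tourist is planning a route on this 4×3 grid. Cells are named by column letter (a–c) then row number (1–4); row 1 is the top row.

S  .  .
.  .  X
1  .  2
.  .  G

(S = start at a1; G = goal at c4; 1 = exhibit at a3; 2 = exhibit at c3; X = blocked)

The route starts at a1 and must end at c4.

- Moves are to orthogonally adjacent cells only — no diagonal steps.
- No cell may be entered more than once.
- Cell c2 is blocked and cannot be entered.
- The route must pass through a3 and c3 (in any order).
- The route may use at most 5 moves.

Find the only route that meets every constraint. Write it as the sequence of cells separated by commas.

a1, a2, a3, b3, c3, c4

The budget equals the shortest possible length, so every move has to be on a shortest route through the required cells.
Route from a1: down 2 to a3, right 2 to c3, down 1 to c4 — 5 moves in all.
Check: all required cells visited; 5 ≤ 5 moves.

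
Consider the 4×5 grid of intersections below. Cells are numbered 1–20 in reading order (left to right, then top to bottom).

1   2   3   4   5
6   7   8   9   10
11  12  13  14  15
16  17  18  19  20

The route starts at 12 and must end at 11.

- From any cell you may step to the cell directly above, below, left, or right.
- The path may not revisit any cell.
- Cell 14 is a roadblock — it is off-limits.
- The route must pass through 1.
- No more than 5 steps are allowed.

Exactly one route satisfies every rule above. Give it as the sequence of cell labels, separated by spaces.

The budget equals the shortest possible length, so every move has to be on a shortest route through the required cells.
Route from 12: 2× up (reaching 2), left to 1, 2× down (reaching 11) — 5 moves in all.
Check: all required cells visited; 5 ≤ 5 moves.

12 7 2 1 6 11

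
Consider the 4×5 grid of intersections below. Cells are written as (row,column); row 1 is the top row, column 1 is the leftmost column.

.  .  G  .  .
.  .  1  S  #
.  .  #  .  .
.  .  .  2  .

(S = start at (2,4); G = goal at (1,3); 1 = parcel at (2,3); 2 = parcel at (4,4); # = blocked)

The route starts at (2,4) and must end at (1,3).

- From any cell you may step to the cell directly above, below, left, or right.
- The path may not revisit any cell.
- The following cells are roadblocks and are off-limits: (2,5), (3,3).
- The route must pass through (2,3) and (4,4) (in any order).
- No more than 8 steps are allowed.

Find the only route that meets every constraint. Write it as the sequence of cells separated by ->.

(2,4) -> (3,4) -> (4,4) -> (4,3) -> (4,2) -> (3,2) -> (2,2) -> (2,3) -> (1,3)

Any route must reach (2,3) and (4,4) and still end at (1,3) within 8 moves, so the order of the required stops is forced.
Route from (2,4): 2× down (reaching (4,4)), 2× left (reaching (4,2)), 2× up (reaching (2,2)), right to (2,3), up to (1,3) — 8 moves in all.
Check: all required cells visited; 8 ≤ 8 moves.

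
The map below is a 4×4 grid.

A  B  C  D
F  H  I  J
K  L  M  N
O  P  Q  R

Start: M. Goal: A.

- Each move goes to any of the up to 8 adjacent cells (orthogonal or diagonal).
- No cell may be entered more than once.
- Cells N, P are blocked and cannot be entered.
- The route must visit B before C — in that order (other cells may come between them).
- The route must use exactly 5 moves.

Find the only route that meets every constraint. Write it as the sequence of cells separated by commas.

The waypoints must appear in the order B, C, with no cell reused.
Route from M: up 1 to I, up-left 1 to B, right 1 to C, down-left 1 to H, up-left 1 to A — 5 moves in all.
Check: order respected (B at step 2, C at step 3); 5 moves as required.

M, I, B, C, H, A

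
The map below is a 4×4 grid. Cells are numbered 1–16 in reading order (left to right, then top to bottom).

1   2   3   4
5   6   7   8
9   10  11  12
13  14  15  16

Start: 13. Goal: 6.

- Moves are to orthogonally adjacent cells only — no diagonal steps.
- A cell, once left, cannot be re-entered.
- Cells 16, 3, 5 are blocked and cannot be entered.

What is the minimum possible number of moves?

3

The Manhattan distance from 13 to 6 is |4−2| + |1−2| = 3, so at least 3 moves are needed.
A route of 3 moves achieves this: 13 → 9 → 10 → 6.
Since 3 matches the lower bound, it is optimal.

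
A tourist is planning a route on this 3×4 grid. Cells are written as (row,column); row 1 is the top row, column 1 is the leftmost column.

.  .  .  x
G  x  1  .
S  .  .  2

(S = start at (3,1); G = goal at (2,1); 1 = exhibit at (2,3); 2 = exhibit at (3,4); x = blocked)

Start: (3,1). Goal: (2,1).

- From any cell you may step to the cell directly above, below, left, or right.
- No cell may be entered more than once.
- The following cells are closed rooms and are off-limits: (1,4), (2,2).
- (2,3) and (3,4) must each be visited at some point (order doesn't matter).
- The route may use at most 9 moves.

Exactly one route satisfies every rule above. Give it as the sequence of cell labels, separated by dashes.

The budget equals the shortest possible length, so every move has to be on a shortest route through the required cells.
Route from (3,1): 3× right (reaching (3,4)), up to (2,4), left to (2,3), up to (1,3), 2× left (reaching (1,1)), down to (2,1) — 9 moves in all.
Check: all required cells visited; 9 ≤ 9 moves.

(3,1) - (3,2) - (3,3) - (3,4) - (2,4) - (2,3) - (1,3) - (1,2) - (1,1) - (2,1)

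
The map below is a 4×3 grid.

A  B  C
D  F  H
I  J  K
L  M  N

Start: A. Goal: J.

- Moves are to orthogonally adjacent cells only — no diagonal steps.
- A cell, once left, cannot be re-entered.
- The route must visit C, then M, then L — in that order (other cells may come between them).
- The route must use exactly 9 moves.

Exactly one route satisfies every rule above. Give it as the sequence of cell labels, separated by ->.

A -> B -> C -> H -> K -> N -> M -> L -> I -> J

The waypoints must appear in the order C, M, L, with no cell reused.
Route from A: 2× right (reaching C), 3× down (reaching N), 2× left (reaching L), up to I, right to J — 9 moves in all.
Check: order respected (C at step 2, M at step 6, L at step 7); 9 moves as required.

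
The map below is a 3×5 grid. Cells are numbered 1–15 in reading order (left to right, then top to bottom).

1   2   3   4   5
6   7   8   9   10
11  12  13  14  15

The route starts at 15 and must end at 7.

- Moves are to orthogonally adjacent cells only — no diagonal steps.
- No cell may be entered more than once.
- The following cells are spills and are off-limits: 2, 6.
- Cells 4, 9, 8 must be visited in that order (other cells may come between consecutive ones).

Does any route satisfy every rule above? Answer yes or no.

yes

One route that works: 15 → 10 → 5 → 4 → 9 → 8 → 7.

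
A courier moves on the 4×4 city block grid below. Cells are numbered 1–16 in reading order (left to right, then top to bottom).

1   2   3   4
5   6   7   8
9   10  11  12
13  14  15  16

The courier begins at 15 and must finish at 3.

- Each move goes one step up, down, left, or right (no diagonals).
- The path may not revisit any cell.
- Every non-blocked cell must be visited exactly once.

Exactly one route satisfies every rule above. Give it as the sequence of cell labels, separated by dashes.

Need to visit all 16 open cells exactly once, starting at 15 and ending at 3.
Route from 15: right 1 to 16, up 1 to 12, left 2 to 10, down 1 to 14, left 1 to 13, up 3 to 1, right 1 to 2, down 1 to 6, right 2 to 8, up 1 to 4, left 1 to 3 — 15 moves in all.
Check: all 16 open cells covered.

15 - 16 - 12 - 11 - 10 - 14 - 13 - 9 - 5 - 1 - 2 - 6 - 7 - 8 - 4 - 3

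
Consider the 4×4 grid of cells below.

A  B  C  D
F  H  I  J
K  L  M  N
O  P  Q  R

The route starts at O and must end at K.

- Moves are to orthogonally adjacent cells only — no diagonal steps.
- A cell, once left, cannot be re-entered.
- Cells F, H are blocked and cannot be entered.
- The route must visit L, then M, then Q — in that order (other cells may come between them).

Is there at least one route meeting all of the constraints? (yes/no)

no

Ignoring the required order, 4 revisit-free routes from O to K pass through all of L, M, and Q; the waypoint orders that occur are Q → M → L (4) — never L → M → Q.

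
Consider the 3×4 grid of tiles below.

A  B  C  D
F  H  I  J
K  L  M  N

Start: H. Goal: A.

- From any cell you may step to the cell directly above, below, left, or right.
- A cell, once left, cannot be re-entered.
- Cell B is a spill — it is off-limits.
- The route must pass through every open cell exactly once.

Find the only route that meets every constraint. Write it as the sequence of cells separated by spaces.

Need to visit all 11 open cells exactly once, starting at H and ending at A.
Cell D has only two open neighbours (J and C), so the path must pass straight through it: one of those is the cell it's entered from and the other is where it exits.
Route from H: right 1 to I, up 1 to C, right 1 to D, down 2 to N, left 3 to K, up 2 to A — 10 moves in all.
Check: all 11 open cells covered.

H I C D J N M L K F A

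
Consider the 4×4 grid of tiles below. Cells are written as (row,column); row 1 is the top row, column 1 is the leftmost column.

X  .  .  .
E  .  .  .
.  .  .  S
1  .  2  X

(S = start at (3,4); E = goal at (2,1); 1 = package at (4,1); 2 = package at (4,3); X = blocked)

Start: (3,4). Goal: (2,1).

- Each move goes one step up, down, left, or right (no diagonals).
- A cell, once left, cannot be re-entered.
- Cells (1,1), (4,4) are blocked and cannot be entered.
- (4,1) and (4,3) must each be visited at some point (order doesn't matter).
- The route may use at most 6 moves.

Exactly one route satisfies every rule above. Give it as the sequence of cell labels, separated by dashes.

(3,4) - (3,3) - (4,3) - (4,2) - (4,1) - (3,1) - (2,1)

The 6-move cap with required stops at (4,1), (4,3) leaves no slack for detours.
Route from (3,4): left 1 to (3,3), down 1 to (4,3), left 2 to (4,1), up 2 to (2,1) — 6 moves in all.
Check: all required cells visited; 6 ≤ 6 moves.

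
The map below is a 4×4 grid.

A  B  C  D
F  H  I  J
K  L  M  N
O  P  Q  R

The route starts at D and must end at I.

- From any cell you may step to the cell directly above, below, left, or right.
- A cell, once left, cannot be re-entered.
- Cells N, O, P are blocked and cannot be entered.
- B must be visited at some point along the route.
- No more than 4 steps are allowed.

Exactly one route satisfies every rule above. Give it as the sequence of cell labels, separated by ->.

The 4-move cap with required stops at B leaves no slack for detours.
Route from D: 2× left (reaching B), down to H, right to I — 4 moves in all.
Check: all required cells visited; 4 ≤ 4 moves.

D -> C -> B -> H -> I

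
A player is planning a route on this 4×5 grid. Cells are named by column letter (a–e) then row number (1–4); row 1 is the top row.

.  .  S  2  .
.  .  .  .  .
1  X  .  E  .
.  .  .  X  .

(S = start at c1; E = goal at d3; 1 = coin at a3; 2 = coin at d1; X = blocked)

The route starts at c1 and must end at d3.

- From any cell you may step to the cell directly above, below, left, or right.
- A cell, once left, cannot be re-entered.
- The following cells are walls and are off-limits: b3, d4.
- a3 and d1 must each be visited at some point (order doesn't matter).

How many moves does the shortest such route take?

11

Any route passes through a3 and d1 in some order between c1 and d3. Summing Manhattan distances along each leg and taking the cheapest ordering (c1 → d1 → a3 → d3) gives a lower bound of 1 + 5 + 3 = 9 moves.
That bound ignores the blocked cells. Measuring each leg by the fewest moves that actually steer around them (c1→a3: 4; a3→d1: 5; d1→d3: 2) raises the lower bound to 11.
A route of 11 moves exists: c1 → d1 → d2 → c2 → b2 → a2 → a3 → a4 → b4 → c4 → c3 → d3.
Since 11 matches that lower bound, it is optimal.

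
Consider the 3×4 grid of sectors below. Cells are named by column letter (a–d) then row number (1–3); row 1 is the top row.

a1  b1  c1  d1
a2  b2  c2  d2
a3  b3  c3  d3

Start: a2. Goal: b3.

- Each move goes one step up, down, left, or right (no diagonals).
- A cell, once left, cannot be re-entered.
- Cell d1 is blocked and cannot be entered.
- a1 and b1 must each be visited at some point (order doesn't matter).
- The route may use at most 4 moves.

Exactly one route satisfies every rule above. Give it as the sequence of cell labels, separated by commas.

The budget equals the shortest possible length, so every move has to be on a shortest route through the required cells.
Route from a2: up to a1, right to b1, 2× down (reaching b3) — 4 moves in all.
Check: all required cells visited; 4 ≤ 4 moves.

a2, a1, b1, b2, b3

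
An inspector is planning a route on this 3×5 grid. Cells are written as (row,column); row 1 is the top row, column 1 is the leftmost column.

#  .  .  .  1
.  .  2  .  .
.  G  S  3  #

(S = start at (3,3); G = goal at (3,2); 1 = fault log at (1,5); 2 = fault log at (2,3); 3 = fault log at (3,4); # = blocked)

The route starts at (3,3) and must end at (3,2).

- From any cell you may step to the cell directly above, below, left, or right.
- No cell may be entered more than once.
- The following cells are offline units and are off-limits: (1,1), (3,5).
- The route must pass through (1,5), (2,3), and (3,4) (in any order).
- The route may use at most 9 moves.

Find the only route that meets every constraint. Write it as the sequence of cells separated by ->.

Any route must reach (1,5), (2,3), and (3,4) and still end at (3,2) within 9 moves, so the order of the required stops is forced.
Route from (3,3): right 1 to (3,4), up 1 to (2,4), right 1 to (2,5), up 1 to (1,5), left 2 to (1,3), down 1 to (2,3), left 1 to (2,2), down 1 to (3,2) — 9 moves in all.
Check: all required cells visited; 9 ≤ 9 moves.

(3,3) -> (3,4) -> (2,4) -> (2,5) -> (1,5) -> (1,4) -> (1,3) -> (2,3) -> (2,2) -> (3,2)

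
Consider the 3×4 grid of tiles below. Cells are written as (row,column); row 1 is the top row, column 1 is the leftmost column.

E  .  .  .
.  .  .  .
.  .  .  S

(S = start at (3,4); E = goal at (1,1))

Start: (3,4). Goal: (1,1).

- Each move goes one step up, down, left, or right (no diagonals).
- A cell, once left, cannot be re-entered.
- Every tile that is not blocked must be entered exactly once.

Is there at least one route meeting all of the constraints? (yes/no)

yes

One route that works: (3,4) → (2,4) → (1,4) → (1,3) → (2,3) → (3,3) → (3,2) → (3,1) → (2,1) → (2,2) → (1,2) → (1,1).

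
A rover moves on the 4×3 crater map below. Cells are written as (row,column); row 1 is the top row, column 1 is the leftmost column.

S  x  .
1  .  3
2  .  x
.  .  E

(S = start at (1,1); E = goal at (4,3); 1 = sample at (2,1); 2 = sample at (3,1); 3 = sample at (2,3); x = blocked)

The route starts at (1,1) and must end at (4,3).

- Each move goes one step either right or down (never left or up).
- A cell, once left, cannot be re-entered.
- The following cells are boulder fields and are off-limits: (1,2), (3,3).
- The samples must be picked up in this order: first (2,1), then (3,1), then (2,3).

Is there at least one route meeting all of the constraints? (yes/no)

no

(2,3) lies above (3,1), so going from (3,1) to (2,3) would need an upward move — but moves only go right/down, so (3,1) cannot be visited before (2,3).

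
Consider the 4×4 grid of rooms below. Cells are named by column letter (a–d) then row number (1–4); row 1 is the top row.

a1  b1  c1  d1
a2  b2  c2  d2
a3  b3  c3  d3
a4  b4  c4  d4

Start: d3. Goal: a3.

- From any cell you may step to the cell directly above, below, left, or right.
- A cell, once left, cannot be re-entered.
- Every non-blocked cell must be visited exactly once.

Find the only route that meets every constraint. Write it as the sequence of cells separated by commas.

d3, d4, c4, c3, c2, d2, d1, c1, b1, a1, a2, b2, b3, b4, a4, a3

Need to visit all 16 open cells exactly once, starting at d3 and ending at a3.
Cell a1 has only two open neighbours (a2 and b1), so the path must pass straight through it: one of those is the cell it's entered from and the other is where it exits.
Route from d3: down 1 to d4, left 1 to c4, up 2 to c2, right 1 to d2, up 1 to d1, left 3 to a1, down 1 to a2, right 1 to b2, down 2 to b4, left 1 to a4, up 1 to a3 — 15 moves in all.
Check: all 16 open cells covered.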